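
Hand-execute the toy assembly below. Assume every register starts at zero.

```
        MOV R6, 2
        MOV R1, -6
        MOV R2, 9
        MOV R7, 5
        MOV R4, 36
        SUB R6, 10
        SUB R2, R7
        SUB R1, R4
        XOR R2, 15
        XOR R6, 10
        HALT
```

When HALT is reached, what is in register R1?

MOV R6, 2 → R6=2
MOV R1, -6 → R1=-6
MOV R2, 9 → R2=9
MOV R7, 5 → R7=5
MOV R4, 36 → R4=36
SUB R6, 10 → R6=2-10=-8
SUB R2, R7 → R2=9-5=4
SUB R1, R4 → R1=(-6)-36=-42
XOR R2, 15 → R2=4^15=11
XOR R6, 10 → R6=(-8)^10=-14
halt.

-42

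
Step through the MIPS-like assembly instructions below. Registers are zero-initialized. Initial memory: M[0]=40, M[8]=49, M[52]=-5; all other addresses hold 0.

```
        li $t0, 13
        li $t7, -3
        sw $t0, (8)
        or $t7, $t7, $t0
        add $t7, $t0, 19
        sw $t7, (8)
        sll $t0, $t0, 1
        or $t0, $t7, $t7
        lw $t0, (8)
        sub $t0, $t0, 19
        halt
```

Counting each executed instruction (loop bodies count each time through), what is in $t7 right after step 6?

32

$t0=13
$t7=-3
sw $t0, (8) → M[8]=13
$t7=(-3)|13=-3
$t7=13+19=32
sw $t7, (8) → M[8]=32
After step 6: $t7 = 32.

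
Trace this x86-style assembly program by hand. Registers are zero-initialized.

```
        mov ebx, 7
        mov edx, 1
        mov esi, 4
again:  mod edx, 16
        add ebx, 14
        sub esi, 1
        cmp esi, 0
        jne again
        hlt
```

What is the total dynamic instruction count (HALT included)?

mov ebx, 7 → ebx=7
mov edx, 1 → edx=1
mov esi, 4 → esi=4
mod edx, 16 → edx=1%16=1
add ebx, 14 → ebx=7+14=21
sub esi, 1 → esi=4-1=3
cmp esi, 0  (cmp 3,0)
jne again: taken
mod edx, 16 → edx=1%16=1
add ebx, 14 → ebx=21+14=35
sub esi, 1 → esi=3-1=2
cmp esi, 0  (cmp 2,0)
jne again: taken
mod edx, 16 → edx=1%16=1
add ebx, 14 → ebx=35+14=49
sub esi, 1 → esi=2-1=1
cmp esi, 0  (cmp 1,0)
jne again: taken
mod edx, 16 → edx=1%16=1
add ebx, 14 → ebx=49+14=63
sub esi, 1 → esi=1-1=0
cmp esi, 0  (cmp 0,0)
jne again: not taken
halt.
Total executed instructions: 24.

24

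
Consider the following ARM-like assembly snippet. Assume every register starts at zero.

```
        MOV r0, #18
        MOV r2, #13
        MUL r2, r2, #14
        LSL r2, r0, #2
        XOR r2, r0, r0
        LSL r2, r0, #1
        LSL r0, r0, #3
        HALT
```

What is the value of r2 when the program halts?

r0=18
r2=13
r2=13*14=182
r2=18<<2=72
r2=18^18=0
r2=18<<1=36
r0=18<<3=144
halt.

36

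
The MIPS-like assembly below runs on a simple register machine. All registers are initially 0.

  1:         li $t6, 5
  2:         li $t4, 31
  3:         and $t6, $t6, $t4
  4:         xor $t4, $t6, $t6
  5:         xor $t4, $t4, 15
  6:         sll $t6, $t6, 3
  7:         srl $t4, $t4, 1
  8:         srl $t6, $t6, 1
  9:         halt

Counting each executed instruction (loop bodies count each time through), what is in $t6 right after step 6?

$t6=5
$t4=31
$t6=5&31=5
$t4=5^5=0
$t4=0^15=15
$t6=5<<3=40
After step 6: $t6 = 40.

40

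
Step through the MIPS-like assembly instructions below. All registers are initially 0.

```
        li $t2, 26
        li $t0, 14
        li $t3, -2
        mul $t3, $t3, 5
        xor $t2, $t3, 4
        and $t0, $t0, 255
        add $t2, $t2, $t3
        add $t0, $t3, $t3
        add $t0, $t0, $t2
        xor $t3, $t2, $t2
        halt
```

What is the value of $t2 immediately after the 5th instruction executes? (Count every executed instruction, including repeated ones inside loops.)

li $t2, 26 → $t2=26
li $t0, 14 → $t0=14
li $t3, -2 → $t3=-2
mul $t3, $t3, 5 → $t3=(-2)*5=-10
xor $t2, $t3, 4 → $t2=(-10)^4=-14
After step 5: $t2 = -14.

-14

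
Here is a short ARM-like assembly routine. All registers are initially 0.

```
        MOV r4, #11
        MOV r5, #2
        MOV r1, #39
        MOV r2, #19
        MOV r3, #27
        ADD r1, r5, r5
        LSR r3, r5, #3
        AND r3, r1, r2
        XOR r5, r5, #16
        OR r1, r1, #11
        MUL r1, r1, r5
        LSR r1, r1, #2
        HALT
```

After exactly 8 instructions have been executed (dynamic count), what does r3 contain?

after MOV r4, #11: r4=11
after MOV r5, #2: r5=2
after MOV r1, #39: r1=39
after MOV r2, #19: r2=19
after MOV r3, #27: r3=27
after ADD r1, r5, r5: r1=2+2=4
after LSR r3, r5, #3: r3=2>>3=0
after AND r3, r1, r2: r3=4&19=0
After step 8: r3 = 0.

0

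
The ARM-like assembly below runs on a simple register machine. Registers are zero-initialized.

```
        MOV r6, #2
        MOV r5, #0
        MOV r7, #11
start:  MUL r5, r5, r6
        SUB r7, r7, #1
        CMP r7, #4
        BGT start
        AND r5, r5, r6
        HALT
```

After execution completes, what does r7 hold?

4

r6=2
r5=0
r7=11
r5=0*2=0
r7=11-1=10
CMP r7, #4  (cmp 10,4)
BGT start: taken
r5=0*2=0
r7=10-1=9
CMP r7, #4  (cmp 9,4)
BGT start: taken
r5=0*2=0
r7=9-1=8
CMP r7, #4  (cmp 8,4)
BGT start: taken
r5=0*2=0
r7=8-1=7
CMP r7, #4  (cmp 7,4)
BGT start: taken
r5=0*2=0
r7=7-1=6
CMP r7, #4  (cmp 6,4)
BGT start: taken
r5=0*2=0
r7=6-1=5
CMP r7, #4  (cmp 5,4)
BGT start: taken
r5=0*2=0
r7=5-1=4
CMP r7, #4  (cmp 4,4)
BGT start: not taken
r5=0&2=0
halt.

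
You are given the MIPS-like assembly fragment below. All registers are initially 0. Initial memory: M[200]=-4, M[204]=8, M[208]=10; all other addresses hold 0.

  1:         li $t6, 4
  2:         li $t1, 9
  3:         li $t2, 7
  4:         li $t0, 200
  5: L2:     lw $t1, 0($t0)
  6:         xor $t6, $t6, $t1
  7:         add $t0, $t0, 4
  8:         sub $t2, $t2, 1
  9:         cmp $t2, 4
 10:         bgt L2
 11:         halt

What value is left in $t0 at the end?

li $t6, 4 → $t6=4
li $t1, 9 → $t1=9
li $t2, 7 → $t2=7
li $t0, 200 → $t0=200
lw $t1, 0($t0) → $t1=M[200]=-4
xor $t6, $t6, $t1 → $t6=4^(-4)=-8
add $t0, $t0, 4 → $t0=200+4=204
sub $t2, $t2, 1 → $t2=7-1=6
cmp $t2, 4  (cmp 6,4)
bgt L2: taken
lw $t1, 0($t0) → $t1=M[204]=8
xor $t6, $t6, $t1 → $t6=(-8)^8=-16
add $t0, $t0, 4 → $t0=204+4=208
sub $t2, $t2, 1 → $t2=6-1=5
cmp $t2, 4  (cmp 5,4)
bgt L2: taken
lw $t1, 0($t0) → $t1=M[208]=10
xor $t6, $t6, $t1 → $t6=(-16)^10=-6
add $t0, $t0, 4 → $t0=208+4=212
sub $t2, $t2, 1 → $t2=5-1=4
cmp $t2, 4  (cmp 4,4)
bgt L2: not taken
halt.

212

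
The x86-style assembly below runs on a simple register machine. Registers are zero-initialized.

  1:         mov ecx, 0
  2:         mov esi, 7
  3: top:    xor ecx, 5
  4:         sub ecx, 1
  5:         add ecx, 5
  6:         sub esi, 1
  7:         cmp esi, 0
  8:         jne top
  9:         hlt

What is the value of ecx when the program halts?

57

ecx=0
esi=7
ecx=0^5=5
ecx=5-1=4
ecx=4+5=9
esi=7-1=6
cmp esi, 0  (cmp 6,0)
jne top: taken
ecx=9^5=12
ecx=12-1=11
ecx=11+5=16
esi=6-1=5
cmp esi, 0  (cmp 5,0)
jne top: taken
ecx=16^5=21
ecx=21-1=20
ecx=20+5=25
esi=5-1=4
cmp esi, 0  (cmp 4,0)
jne top: taken
ecx=25^5=28
ecx=28-1=27
ecx=27+5=32
esi=4-1=3
cmp esi, 0  (cmp 3,0)
jne top: taken
ecx=32^5=37
ecx=37-1=36
ecx=36+5=41
esi=3-1=2
cmp esi, 0  (cmp 2,0)
jne top: taken
ecx=41^5=44
ecx=44-1=43
ecx=43+5=48
esi=2-1=1
cmp esi, 0  (cmp 1,0)
jne top: taken
ecx=48^5=53
ecx=53-1=52
ecx=52+5=57
esi=1-1=0
cmp esi, 0  (cmp 0,0)
jne top: not taken
halt.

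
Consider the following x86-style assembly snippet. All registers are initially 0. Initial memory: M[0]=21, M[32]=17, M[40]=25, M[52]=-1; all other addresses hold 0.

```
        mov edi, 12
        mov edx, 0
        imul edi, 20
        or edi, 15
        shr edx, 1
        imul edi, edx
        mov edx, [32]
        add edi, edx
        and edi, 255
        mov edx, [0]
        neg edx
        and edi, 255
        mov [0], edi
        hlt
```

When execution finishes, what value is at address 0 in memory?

17

edi=12
edx=0
edi=12*20=240
edi=240|15=255
edx=0>>1=0
edi=255*0=0
edx=M[32]=17
edi=0+17=17
edi=17&255=17
edx=M[0]=21
edx=-(21)=-21
edi=17&255=17
mov [0], edi → M[0]=17
halt.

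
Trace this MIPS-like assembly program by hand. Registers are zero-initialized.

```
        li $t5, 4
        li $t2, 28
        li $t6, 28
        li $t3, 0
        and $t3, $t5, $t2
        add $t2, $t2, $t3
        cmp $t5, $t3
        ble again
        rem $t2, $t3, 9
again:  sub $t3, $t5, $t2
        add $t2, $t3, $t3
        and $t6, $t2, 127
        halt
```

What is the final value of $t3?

-28

after li $t5, 4: $t5=4
after li $t2, 28: $t2=28
after li $t6, 28: $t6=28
after li $t3, 0: $t3=0
after and $t3, $t5, $t2: $t3=4&28=4
after add $t2, $t2, $t3: $t2=28+4=32
cmp $t5, $t3  (cmp 4,4)
ble again: taken
after sub $t3, $t5, $t2: $t3=4-32=-28
after add $t2, $t3, $t3: $t2=(-28)+(-28)=-56
after and $t6, $t2, 127: $t6=(-56)&127=72
halt.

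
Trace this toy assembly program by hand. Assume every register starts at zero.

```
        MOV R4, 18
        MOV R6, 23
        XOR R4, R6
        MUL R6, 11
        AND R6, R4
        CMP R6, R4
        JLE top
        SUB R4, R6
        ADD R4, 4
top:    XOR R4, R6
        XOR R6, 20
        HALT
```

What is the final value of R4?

after MOV R4, 18: R4=18
after MOV R6, 23: R6=23
after XOR R4, R6: R4=18^23=5
after MUL R6, 11: R6=23*11=253
after AND R6, R4: R6=253&5=5
CMP R6, R4  (cmp 5,5)
JLE top: taken
after XOR R4, R6: R4=5^5=0
after XOR R6, 20: R6=5^20=17
halt.

0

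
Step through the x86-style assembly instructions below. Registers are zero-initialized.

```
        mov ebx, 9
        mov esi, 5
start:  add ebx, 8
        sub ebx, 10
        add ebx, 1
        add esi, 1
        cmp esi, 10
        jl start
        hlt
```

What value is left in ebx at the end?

mov ebx, 9 → ebx=9
mov esi, 5 → esi=5
add ebx, 8 → ebx=9+8=17
sub ebx, 10 → ebx=17-10=7
add ebx, 1 → ebx=7+1=8
add esi, 1 → esi=5+1=6
cmp esi, 10  (cmp 6,10)
jl start: taken
add ebx, 8 → ebx=8+8=16
sub ebx, 10 → ebx=16-10=6
add ebx, 1 → ebx=6+1=7
add esi, 1 → esi=6+1=7
cmp esi, 10  (cmp 7,10)
jl start: taken
add ebx, 8 → ebx=7+8=15
sub ebx, 10 → ebx=15-10=5
add ebx, 1 → ebx=5+1=6
add esi, 1 → esi=7+1=8
cmp esi, 10  (cmp 8,10)
jl start: taken
add ebx, 8 → ebx=6+8=14
sub ebx, 10 → ebx=14-10=4
add ebx, 1 → ebx=4+1=5
add esi, 1 → esi=8+1=9
cmp esi, 10  (cmp 9,10)
jl start: taken
add ebx, 8 → ebx=5+8=13
sub ebx, 10 → ebx=13-10=3
add ebx, 1 → ebx=3+1=4
add esi, 1 → esi=9+1=10
cmp esi, 10  (cmp 10,10)
jl start: not taken
halt.

4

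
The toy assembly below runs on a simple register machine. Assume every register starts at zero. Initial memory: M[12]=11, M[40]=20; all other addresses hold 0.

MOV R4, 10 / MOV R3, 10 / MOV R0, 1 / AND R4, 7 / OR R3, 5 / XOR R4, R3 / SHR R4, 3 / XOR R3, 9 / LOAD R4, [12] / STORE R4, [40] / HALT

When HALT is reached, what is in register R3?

6

after MOV R4, 10: R4=10
after MOV R3, 10: R3=10
after MOV R0, 1: R0=1
after AND R4, 7: R4=10&7=2
after OR R3, 5: R3=10|5=15
after XOR R4, R3: R4=2^15=13
after SHR R4, 3: R4=13>>3=1
after XOR R3, 9: R3=15^9=6
after LOAD R4, [12]: R4=M[12]=11
STORE R4, [40] → M[40]=11
halt.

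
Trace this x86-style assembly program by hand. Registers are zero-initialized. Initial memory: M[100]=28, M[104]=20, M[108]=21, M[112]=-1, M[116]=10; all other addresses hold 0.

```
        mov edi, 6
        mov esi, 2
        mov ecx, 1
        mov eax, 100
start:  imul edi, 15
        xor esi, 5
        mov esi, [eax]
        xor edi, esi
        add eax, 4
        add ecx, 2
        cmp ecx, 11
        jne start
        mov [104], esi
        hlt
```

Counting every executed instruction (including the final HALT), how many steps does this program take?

46

edi=6
esi=2
ecx=1
eax=100
edi=6*15=90
esi=2^5=7
esi=M[100]=28
edi=90^28=70
eax=100+4=104
ecx=1+2=3
cmp ecx, 11  (cmp 3,11)
jne start: taken
edi=70*15=1050
esi=28^5=25
esi=M[104]=20
edi=1050^20=1038
eax=104+4=108
ecx=3+2=5
cmp ecx, 11  (cmp 5,11)
jne start: taken
edi=1038*15=15570
esi=20^5=17
esi=M[108]=21
edi=15570^21=15559
eax=108+4=112
ecx=5+2=7
cmp ecx, 11  (cmp 7,11)
jne start: taken
edi=15559*15=233385
esi=21^5=16
esi=M[112]=-1
edi=233385^(-1)=-233386
eax=112+4=116
ecx=7+2=9
cmp ecx, 11  (cmp 9,11)
jne start: taken
edi=(-233386)*15=-3500790
esi=(-1)^5=-6
esi=M[116]=10
edi=(-3500790)^10=-3500800
eax=116+4=120
ecx=9+2=11
cmp ecx, 11  (cmp 11,11)
jne start: not taken
mov [104], esi → M[104]=10
halt.
Total executed instructions: 46.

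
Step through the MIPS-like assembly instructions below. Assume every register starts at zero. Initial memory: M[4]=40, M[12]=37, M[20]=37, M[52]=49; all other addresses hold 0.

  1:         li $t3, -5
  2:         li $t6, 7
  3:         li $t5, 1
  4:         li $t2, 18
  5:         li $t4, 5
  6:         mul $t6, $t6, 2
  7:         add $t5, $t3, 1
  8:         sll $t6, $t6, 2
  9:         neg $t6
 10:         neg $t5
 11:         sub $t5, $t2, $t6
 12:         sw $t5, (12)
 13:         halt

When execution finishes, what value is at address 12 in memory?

74

after li $t3, -5: $t3=-5
after li $t6, 7: $t6=7
after li $t5, 1: $t5=1
after li $t2, 18: $t2=18
after li $t4, 5: $t4=5
after mul $t6, $t6, 2: $t6=7*2=14
after add $t5, $t3, 1: $t5=(-5)+1=-4
after sll $t6, $t6, 2: $t6=14<<2=56
after neg $t6: $t6=-(56)=-56
after neg $t5: $t5=-(-4)=4
after sub $t5, $t2, $t6: $t5=18-(-56)=74
sw $t5, (12) → M[12]=74
halt.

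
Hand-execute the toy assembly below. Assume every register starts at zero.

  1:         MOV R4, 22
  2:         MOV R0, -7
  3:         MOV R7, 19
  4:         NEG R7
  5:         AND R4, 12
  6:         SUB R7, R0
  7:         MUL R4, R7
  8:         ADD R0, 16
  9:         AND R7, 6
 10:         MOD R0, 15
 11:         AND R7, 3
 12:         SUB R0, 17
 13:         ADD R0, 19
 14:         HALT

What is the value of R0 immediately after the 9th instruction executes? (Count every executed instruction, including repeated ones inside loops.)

9

R4=22
R0=-7
R7=19
R7=-(19)=-19
R4=22&12=4
R7=(-19)-(-7)=-12
R4=4*(-12)=-48
R0=(-7)+16=9
R7=(-12)&6=4
After step 9: R0 = 9.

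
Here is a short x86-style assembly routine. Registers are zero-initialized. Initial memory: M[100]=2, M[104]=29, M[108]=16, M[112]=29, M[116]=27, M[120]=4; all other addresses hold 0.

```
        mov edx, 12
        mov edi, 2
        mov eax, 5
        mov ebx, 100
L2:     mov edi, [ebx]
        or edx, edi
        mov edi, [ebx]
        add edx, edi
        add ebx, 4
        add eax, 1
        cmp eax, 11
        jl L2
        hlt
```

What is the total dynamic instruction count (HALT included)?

53

edx=12
edi=2
eax=5
ebx=100
edi=M[100]=2
edx=12|2=14
edi=M[100]=2
edx=14+2=16
ebx=100+4=104
eax=5+1=6
cmp eax, 11  (cmp 6,11)
jl L2: taken
edi=M[104]=29
edx=16|29=29
edi=M[104]=29
edx=29+29=58
ebx=104+4=108
eax=6+1=7
cmp eax, 11  (cmp 7,11)
jl L2: taken
edi=M[108]=16
edx=58|16=58
edi=M[108]=16
edx=58+16=74
ebx=108+4=112
eax=7+1=8
cmp eax, 11  (cmp 8,11)
jl L2: taken
edi=M[112]=29
edx=74|29=95
edi=M[112]=29
edx=95+29=124
ebx=112+4=116
eax=8+1=9
cmp eax, 11  (cmp 9,11)
jl L2: taken
edi=M[116]=27
edx=124|27=127
edi=M[116]=27
edx=127+27=154
ebx=116+4=120
eax=9+1=10
cmp eax, 11  (cmp 10,11)
jl L2: taken
edi=M[120]=4
edx=154|4=158
edi=M[120]=4
edx=158+4=162
ebx=120+4=124
eax=10+1=11
cmp eax, 11  (cmp 11,11)
jl L2: not taken
halt.
Total executed instructions: 53.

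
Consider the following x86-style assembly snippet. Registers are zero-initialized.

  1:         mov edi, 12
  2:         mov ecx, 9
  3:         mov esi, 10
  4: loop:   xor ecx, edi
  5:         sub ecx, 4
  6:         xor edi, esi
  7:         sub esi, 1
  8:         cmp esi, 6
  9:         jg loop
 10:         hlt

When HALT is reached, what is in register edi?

mov edi, 12 → edi=12
mov ecx, 9 → ecx=9
mov esi, 10 → esi=10
xor ecx, edi → ecx=9^12=5
sub ecx, 4 → ecx=5-4=1
xor edi, esi → edi=12^10=6
sub esi, 1 → esi=10-1=9
cmp esi, 6  (cmp 9,6)
jg loop: taken
xor ecx, edi → ecx=1^6=7
sub ecx, 4 → ecx=7-4=3
xor edi, esi → edi=6^9=15
sub esi, 1 → esi=9-1=8
cmp esi, 6  (cmp 8,6)
jg loop: taken
xor ecx, edi → ecx=3^15=12
sub ecx, 4 → ecx=12-4=8
xor edi, esi → edi=15^8=7
sub esi, 1 → esi=8-1=7
cmp esi, 6  (cmp 7,6)
jg loop: taken
xor ecx, edi → ecx=8^7=15
sub ecx, 4 → ecx=15-4=11
xor edi, esi → edi=7^7=0
sub esi, 1 → esi=7-1=6
cmp esi, 6  (cmp 6,6)
jg loop: not taken
halt.

0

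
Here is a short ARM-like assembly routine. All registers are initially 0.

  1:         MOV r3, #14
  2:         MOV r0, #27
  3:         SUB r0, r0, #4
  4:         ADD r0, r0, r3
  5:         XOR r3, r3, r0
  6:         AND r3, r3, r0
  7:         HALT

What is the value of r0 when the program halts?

r3=14
r0=27
r0=27-4=23
r0=23+14=37
r3=14^37=43
r3=43&37=33
halt.

37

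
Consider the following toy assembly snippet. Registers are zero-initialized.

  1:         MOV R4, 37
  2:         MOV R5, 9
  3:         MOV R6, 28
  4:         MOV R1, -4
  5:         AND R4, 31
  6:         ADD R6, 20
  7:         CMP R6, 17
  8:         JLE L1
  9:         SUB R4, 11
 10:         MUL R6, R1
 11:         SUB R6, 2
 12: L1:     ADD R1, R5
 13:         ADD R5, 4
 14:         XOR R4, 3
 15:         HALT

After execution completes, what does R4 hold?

-7

after MOV R4, 37: R4=37
after MOV R5, 9: R5=9
after MOV R6, 28: R6=28
after MOV R1, -4: R1=-4
after AND R4, 31: R4=37&31=5
after ADD R6, 20: R6=28+20=48
CMP R6, 17  (cmp 48,17)
JLE L1: not taken
after SUB R4, 11: R4=5-11=-6
after MUL R6, R1: R6=48*(-4)=-192
after SUB R6, 2: R6=(-192)-2=-194
after ADD R1, R5: R1=(-4)+9=5
after ADD R5, 4: R5=9+4=13
after XOR R4, 3: R4=(-6)^3=-7
halt.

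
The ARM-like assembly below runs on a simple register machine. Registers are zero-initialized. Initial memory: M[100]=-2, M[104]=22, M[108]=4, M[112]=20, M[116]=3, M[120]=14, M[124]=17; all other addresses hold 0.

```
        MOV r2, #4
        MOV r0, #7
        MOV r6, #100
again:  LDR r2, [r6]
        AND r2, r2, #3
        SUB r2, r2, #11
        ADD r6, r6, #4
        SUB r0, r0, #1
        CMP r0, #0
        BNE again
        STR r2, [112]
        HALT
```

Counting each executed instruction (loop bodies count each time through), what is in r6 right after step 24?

112

after MOV r2, #4: r2=4
after MOV r0, #7: r0=7
after MOV r6, #100: r6=100
after LDR r2, [r6]: r2=M[100]=-2
after AND r2, r2, #3: r2=(-2)&3=2
after SUB r2, r2, #11: r2=2-11=-9
after ADD r6, r6, #4: r6=100+4=104
after SUB r0, r0, #1: r0=7-1=6
CMP r0, #0  (cmp 6,0)
BNE again: taken
after LDR r2, [r6]: r2=M[104]=22
after AND r2, r2, #3: r2=22&3=2
after SUB r2, r2, #11: r2=2-11=-9
after ADD r6, r6, #4: r6=104+4=108
after SUB r0, r0, #1: r0=6-1=5
CMP r0, #0  (cmp 5,0)
BNE again: taken
after LDR r2, [r6]: r2=M[108]=4
after AND r2, r2, #3: r2=4&3=0
after SUB r2, r2, #11: r2=0-11=-11
after ADD r6, r6, #4: r6=108+4=112
after SUB r0, r0, #1: r0=5-1=4
CMP r0, #0  (cmp 4,0)
BNE again: taken
After step 24: r6 = 112.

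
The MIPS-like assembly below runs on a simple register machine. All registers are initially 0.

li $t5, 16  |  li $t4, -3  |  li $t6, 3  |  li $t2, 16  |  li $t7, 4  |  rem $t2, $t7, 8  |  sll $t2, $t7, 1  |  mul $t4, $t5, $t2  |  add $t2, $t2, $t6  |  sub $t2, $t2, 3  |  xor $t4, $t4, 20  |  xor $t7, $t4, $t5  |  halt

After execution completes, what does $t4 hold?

148

li $t5, 16 → $t5=16
li $t4, -3 → $t4=-3
li $t6, 3 → $t6=3
li $t2, 16 → $t2=16
li $t7, 4 → $t7=4
rem $t2, $t7, 8 → $t2=4%8=4
sll $t2, $t7, 1 → $t2=4<<1=8
mul $t4, $t5, $t2 → $t4=16*8=128
add $t2, $t2, $t6 → $t2=8+3=11
sub $t2, $t2, 3 → $t2=11-3=8
xor $t4, $t4, 20 → $t4=128^20=148
xor $t7, $t4, $t5 → $t7=148^16=132
halt.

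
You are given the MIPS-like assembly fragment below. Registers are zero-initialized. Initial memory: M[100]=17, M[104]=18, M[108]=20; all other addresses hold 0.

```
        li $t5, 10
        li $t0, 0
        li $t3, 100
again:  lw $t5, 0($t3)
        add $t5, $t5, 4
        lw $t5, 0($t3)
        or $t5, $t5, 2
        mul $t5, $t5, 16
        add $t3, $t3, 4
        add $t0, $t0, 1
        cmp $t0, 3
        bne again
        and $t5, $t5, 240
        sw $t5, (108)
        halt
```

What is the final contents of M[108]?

$t5=10
$t0=0
$t3=100
$t5=M[100]=17
$t5=17+4=21
$t5=M[100]=17
$t5=17|2=19
$t5=19*16=304
$t3=100+4=104
$t0=0+1=1
cmp $t0, 3  (cmp 1,3)
bne again: taken
$t5=M[104]=18
$t5=18+4=22
$t5=M[104]=18
$t5=18|2=18
$t5=18*16=288
$t3=104+4=108
$t0=1+1=2
cmp $t0, 3  (cmp 2,3)
bne again: taken
$t5=M[108]=20
$t5=20+4=24
$t5=M[108]=20
$t5=20|2=22
$t5=22*16=352
$t3=108+4=112
$t0=2+1=3
cmp $t0, 3  (cmp 3,3)
bne again: not taken
$t5=352&240=96
sw $t5, (108) → M[108]=96
halt.

96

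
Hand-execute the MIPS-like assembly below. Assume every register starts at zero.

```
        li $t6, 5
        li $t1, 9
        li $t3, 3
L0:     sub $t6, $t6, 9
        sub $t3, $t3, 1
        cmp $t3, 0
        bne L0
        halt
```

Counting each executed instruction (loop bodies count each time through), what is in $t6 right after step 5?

-4

after li $t6, 5: $t6=5
after li $t1, 9: $t1=9
after li $t3, 3: $t3=3
after sub $t6, $t6, 9: $t6=5-9=-4
after sub $t3, $t3, 1: $t3=3-1=2
After step 5: $t6 = -4.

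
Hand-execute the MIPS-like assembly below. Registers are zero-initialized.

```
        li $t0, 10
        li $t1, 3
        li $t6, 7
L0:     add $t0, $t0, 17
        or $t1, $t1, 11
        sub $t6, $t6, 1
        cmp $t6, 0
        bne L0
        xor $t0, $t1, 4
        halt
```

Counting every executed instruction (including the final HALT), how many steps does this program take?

40

li $t0, 10 → $t0=10
li $t1, 3 → $t1=3
li $t6, 7 → $t6=7
add $t0, $t0, 17 → $t0=10+17=27
or $t1, $t1, 11 → $t1=3|11=11
sub $t6, $t6, 1 → $t6=7-1=6
cmp $t6, 0  (cmp 6,0)
bne L0: taken
add $t0, $t0, 17 → $t0=27+17=44
or $t1, $t1, 11 → $t1=11|11=11
sub $t6, $t6, 1 → $t6=6-1=5
cmp $t6, 0  (cmp 5,0)
bne L0: taken
add $t0, $t0, 17 → $t0=44+17=61
or $t1, $t1, 11 → $t1=11|11=11
sub $t6, $t6, 1 → $t6=5-1=4
cmp $t6, 0  (cmp 4,0)
bne L0: taken
add $t0, $t0, 17 → $t0=61+17=78
or $t1, $t1, 11 → $t1=11|11=11
sub $t6, $t6, 1 → $t6=4-1=3
cmp $t6, 0  (cmp 3,0)
bne L0: taken
add $t0, $t0, 17 → $t0=78+17=95
or $t1, $t1, 11 → $t1=11|11=11
sub $t6, $t6, 1 → $t6=3-1=2
cmp $t6, 0  (cmp 2,0)
bne L0: taken
add $t0, $t0, 17 → $t0=95+17=112
or $t1, $t1, 11 → $t1=11|11=11
sub $t6, $t6, 1 → $t6=2-1=1
cmp $t6, 0  (cmp 1,0)
bne L0: taken
add $t0, $t0, 17 → $t0=112+17=129
or $t1, $t1, 11 → $t1=11|11=11
sub $t6, $t6, 1 → $t6=1-1=0
cmp $t6, 0  (cmp 0,0)
bne L0: not taken
xor $t0, $t1, 4 → $t0=11^4=15
halt.
Total executed instructions: 40.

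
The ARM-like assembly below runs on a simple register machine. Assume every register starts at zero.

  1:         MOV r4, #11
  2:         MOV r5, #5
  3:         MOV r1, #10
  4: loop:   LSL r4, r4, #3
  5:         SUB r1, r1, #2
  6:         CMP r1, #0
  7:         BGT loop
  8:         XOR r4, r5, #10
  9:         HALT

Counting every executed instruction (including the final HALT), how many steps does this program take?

after MOV r4, #11: r4=11
after MOV r5, #5: r5=5
after MOV r1, #10: r1=10
after LSL r4, r4, #3: r4=11<<3=88
after SUB r1, r1, #2: r1=10-2=8
CMP r1, #0  (cmp 8,0)
BGT loop: taken
after LSL r4, r4, #3: r4=88<<3=704
after SUB r1, r1, #2: r1=8-2=6
CMP r1, #0  (cmp 6,0)
BGT loop: taken
after LSL r4, r4, #3: r4=704<<3=5632
after SUB r1, r1, #2: r1=6-2=4
CMP r1, #0  (cmp 4,0)
BGT loop: taken
after LSL r4, r4, #3: r4=5632<<3=45056
after SUB r1, r1, #2: r1=4-2=2
CMP r1, #0  (cmp 2,0)
BGT loop: taken
after LSL r4, r4, #3: r4=45056<<3=360448
after SUB r1, r1, #2: r1=2-2=0
CMP r1, #0  (cmp 0,0)
BGT loop: not taken
after XOR r4, r5, #10: r4=5^10=15
halt.
Total executed instructions: 25.

25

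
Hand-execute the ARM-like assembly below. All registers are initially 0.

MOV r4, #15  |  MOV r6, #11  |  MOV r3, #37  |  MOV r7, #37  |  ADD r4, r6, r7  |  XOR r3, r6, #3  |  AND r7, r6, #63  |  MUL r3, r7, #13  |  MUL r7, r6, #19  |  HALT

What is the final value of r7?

209

r4=15
r6=11
r3=37
r7=37
r4=11+37=48
r3=11^3=8
r7=11&63=11
r3=11*13=143
r7=11*19=209
halt.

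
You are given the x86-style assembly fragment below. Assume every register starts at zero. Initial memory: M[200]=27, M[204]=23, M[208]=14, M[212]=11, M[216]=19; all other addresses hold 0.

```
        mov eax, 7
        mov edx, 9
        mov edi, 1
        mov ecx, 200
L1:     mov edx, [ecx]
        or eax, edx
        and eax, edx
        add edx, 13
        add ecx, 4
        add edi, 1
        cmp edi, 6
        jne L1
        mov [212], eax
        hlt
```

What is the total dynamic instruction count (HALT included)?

after mov eax, 7: eax=7
after mov edx, 9: edx=9
after mov edi, 1: edi=1
after mov ecx, 200: ecx=200
after mov edx, [ecx]: edx=M[200]=27
after or eax, edx: eax=7|27=31
after and eax, edx: eax=31&27=27
after add edx, 13: edx=27+13=40
after add ecx, 4: ecx=200+4=204
after add edi, 1: edi=1+1=2
cmp edi, 6  (cmp 2,6)
jne L1: taken
after mov edx, [ecx]: edx=M[204]=23
after or eax, edx: eax=27|23=31
after and eax, edx: eax=31&23=23
after add edx, 13: edx=23+13=36
after add ecx, 4: ecx=204+4=208
after add edi, 1: edi=2+1=3
cmp edi, 6  (cmp 3,6)
jne L1: taken
after mov edx, [ecx]: edx=M[208]=14
after or eax, edx: eax=23|14=31
after and eax, edx: eax=31&14=14
after add edx, 13: edx=14+13=27
after add ecx, 4: ecx=208+4=212
after add edi, 1: edi=3+1=4
cmp edi, 6  (cmp 4,6)
jne L1: taken
after mov edx, [ecx]: edx=M[212]=11
after or eax, edx: eax=14|11=15
after and eax, edx: eax=15&11=11
after add edx, 13: edx=11+13=24
after add ecx, 4: ecx=212+4=216
after add edi, 1: edi=4+1=5
cmp edi, 6  (cmp 5,6)
jne L1: taken
after mov edx, [ecx]: edx=M[216]=19
after or eax, edx: eax=11|19=27
after and eax, edx: eax=27&19=19
after add edx, 13: edx=19+13=32
after add ecx, 4: ecx=216+4=220
after add edi, 1: edi=5+1=6
cmp edi, 6  (cmp 6,6)
jne L1: not taken
mov [212], eax → M[212]=19
halt.
Total executed instructions: 46.

46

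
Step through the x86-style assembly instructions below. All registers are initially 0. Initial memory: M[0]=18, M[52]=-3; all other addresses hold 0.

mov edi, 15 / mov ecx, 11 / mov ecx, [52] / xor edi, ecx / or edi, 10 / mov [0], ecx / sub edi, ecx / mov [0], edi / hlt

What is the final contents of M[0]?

edi=15
ecx=11
ecx=M[52]=-3
edi=15^(-3)=-14
edi=(-14)|10=-6
mov [0], ecx → M[0]=-3
edi=(-6)-(-3)=-3
mov [0], edi → M[0]=-3
halt.

-3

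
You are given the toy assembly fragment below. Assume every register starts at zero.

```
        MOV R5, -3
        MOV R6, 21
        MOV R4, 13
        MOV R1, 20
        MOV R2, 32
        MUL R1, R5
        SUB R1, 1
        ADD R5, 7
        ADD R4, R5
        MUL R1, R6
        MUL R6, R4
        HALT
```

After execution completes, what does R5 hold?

R5=-3
R6=21
R4=13
R1=20
R2=32
R1=20*(-3)=-60
R1=(-60)-1=-61
R5=(-3)+7=4
R4=13+4=17
R1=(-61)*21=-1281
R6=21*17=357
halt.

4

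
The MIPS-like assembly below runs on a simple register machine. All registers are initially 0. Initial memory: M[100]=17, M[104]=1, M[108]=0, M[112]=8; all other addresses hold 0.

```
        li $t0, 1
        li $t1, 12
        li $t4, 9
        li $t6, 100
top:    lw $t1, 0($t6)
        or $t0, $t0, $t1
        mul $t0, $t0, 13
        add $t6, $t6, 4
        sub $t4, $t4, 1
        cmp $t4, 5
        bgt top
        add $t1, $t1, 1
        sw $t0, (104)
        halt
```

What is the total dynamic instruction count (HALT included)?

35

$t0=1
$t1=12
$t4=9
$t6=100
$t1=M[100]=17
$t0=1|17=17
$t0=17*13=221
$t6=100+4=104
$t4=9-1=8
cmp $t4, 5  (cmp 8,5)
bgt top: taken
$t1=M[104]=1
$t0=221|1=221
$t0=221*13=2873
$t6=104+4=108
$t4=8-1=7
cmp $t4, 5  (cmp 7,5)
bgt top: taken
$t1=M[108]=0
$t0=2873|0=2873
$t0=2873*13=37349
$t6=108+4=112
$t4=7-1=6
cmp $t4, 5  (cmp 6,5)
bgt top: taken
$t1=M[112]=8
$t0=37349|8=37357
$t0=37357*13=485641
$t6=112+4=116
$t4=6-1=5
cmp $t4, 5  (cmp 5,5)
bgt top: not taken
$t1=8+1=9
sw $t0, (104) → M[104]=485641
halt.
Total executed instructions: 35.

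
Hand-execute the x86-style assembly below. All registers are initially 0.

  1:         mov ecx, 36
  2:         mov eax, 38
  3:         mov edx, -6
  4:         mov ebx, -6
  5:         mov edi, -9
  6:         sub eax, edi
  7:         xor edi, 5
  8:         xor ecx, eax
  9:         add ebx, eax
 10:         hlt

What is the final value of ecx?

after mov ecx, 36: ecx=36
after mov eax, 38: eax=38
after mov edx, -6: edx=-6
after mov ebx, -6: ebx=-6
after mov edi, -9: edi=-9
after sub eax, edi: eax=38-(-9)=47
after xor edi, 5: edi=(-9)^5=-14
after xor ecx, eax: ecx=36^47=11
after add ebx, eax: ebx=(-6)+47=41
halt.

11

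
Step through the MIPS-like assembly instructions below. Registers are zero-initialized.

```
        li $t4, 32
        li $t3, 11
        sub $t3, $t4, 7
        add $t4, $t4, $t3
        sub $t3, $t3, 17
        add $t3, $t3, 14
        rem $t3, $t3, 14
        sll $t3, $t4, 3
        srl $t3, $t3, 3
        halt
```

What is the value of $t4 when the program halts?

li $t4, 32 → $t4=32
li $t3, 11 → $t3=11
sub $t3, $t4, 7 → $t3=32-7=25
add $t4, $t4, $t3 → $t4=32+25=57
sub $t3, $t3, 17 → $t3=25-17=8
add $t3, $t3, 14 → $t3=8+14=22
rem $t3, $t3, 14 → $t3=22%14=8
sll $t3, $t4, 3 → $t3=57<<3=456
srl $t3, $t3, 3 → $t3=456>>3=57
halt.

57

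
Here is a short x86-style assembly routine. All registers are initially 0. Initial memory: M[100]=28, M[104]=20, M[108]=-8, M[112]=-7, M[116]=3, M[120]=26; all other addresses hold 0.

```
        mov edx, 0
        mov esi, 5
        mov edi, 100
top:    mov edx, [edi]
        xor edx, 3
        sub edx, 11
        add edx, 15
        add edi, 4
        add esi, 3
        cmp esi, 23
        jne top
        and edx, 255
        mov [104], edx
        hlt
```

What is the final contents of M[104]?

29

after mov edx, 0: edx=0
after mov esi, 5: esi=5
after mov edi, 100: edi=100
after mov edx, [edi]: edx=M[100]=28
after xor edx, 3: edx=28^3=31
after sub edx, 11: edx=31-11=20
after add edx, 15: edx=20+15=35
after add edi, 4: edi=100+4=104
after add esi, 3: esi=5+3=8
cmp esi, 23  (cmp 8,23)
jne top: taken
after mov edx, [edi]: edx=M[104]=20
after xor edx, 3: edx=20^3=23
after sub edx, 11: edx=23-11=12
after add edx, 15: edx=12+15=27
after add edi, 4: edi=104+4=108
after add esi, 3: esi=8+3=11
cmp esi, 23  (cmp 11,23)
jne top: taken
after mov edx, [edi]: edx=M[108]=-8
after xor edx, 3: edx=(-8)^3=-5
after sub edx, 11: edx=(-5)-11=-16
after add edx, 15: edx=(-16)+15=-1
after add edi, 4: edi=108+4=112
after add esi, 3: esi=11+3=14
cmp esi, 23  (cmp 14,23)
jne top: taken
after mov edx, [edi]: edx=M[112]=-7
after xor edx, 3: edx=(-7)^3=-6
after sub edx, 11: edx=(-6)-11=-17
after add edx, 15: edx=(-17)+15=-2
after add edi, 4: edi=112+4=116
after add esi, 3: esi=14+3=17
cmp esi, 23  (cmp 17,23)
jne top: taken
after mov edx, [edi]: edx=M[116]=3
after xor edx, 3: edx=3^3=0
after sub edx, 11: edx=0-11=-11
after add edx, 15: edx=(-11)+15=4
after add edi, 4: edi=116+4=120
after add esi, 3: esi=17+3=20
cmp esi, 23  (cmp 20,23)
jne top: taken
after mov edx, [edi]: edx=M[120]=26
after xor edx, 3: edx=26^3=25
after sub edx, 11: edx=25-11=14
after add edx, 15: edx=14+15=29
after add edi, 4: edi=120+4=124
after add esi, 3: esi=20+3=23
cmp esi, 23  (cmp 23,23)
jne top: not taken
after and edx, 255: edx=29&255=29
mov [104], edx → M[104]=29
halt.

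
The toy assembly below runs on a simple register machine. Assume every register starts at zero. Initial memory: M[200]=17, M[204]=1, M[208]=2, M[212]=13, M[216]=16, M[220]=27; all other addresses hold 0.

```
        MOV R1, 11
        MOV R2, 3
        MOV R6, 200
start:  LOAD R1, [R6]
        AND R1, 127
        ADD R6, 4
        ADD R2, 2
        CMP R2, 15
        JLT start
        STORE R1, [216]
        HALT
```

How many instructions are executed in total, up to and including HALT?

41

R1=11
R2=3
R6=200
R1=M[200]=17
R1=17&127=17
R6=200+4=204
R2=3+2=5
CMP R2, 15  (cmp 5,15)
JLT start: taken
R1=M[204]=1
R1=1&127=1
R6=204+4=208
R2=5+2=7
CMP R2, 15  (cmp 7,15)
JLT start: taken
R1=M[208]=2
R1=2&127=2
R6=208+4=212
R2=7+2=9
CMP R2, 15  (cmp 9,15)
JLT start: taken
R1=M[212]=13
R1=13&127=13
R6=212+4=216
R2=9+2=11
CMP R2, 15  (cmp 11,15)
JLT start: taken
R1=M[216]=16
R1=16&127=16
R6=216+4=220
R2=11+2=13
CMP R2, 15  (cmp 13,15)
JLT start: taken
R1=M[220]=27
R1=27&127=27
R6=220+4=224
R2=13+2=15
CMP R2, 15  (cmp 15,15)
JLT start: not taken
STORE R1, [216] → M[216]=27
halt.
Total executed instructions: 41.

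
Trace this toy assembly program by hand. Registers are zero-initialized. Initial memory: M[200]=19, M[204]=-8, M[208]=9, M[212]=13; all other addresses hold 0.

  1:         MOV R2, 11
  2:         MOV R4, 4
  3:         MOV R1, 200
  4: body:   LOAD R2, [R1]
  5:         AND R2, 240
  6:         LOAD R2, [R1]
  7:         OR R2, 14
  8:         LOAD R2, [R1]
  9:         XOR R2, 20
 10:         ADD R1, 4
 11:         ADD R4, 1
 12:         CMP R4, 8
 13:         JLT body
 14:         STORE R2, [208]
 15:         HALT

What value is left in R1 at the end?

after MOV R2, 11: R2=11
after MOV R4, 4: R4=4
after MOV R1, 200: R1=200
after LOAD R2, [R1]: R2=M[200]=19
after AND R2, 240: R2=19&240=16
after LOAD R2, [R1]: R2=M[200]=19
after OR R2, 14: R2=19|14=31
after LOAD R2, [R1]: R2=M[200]=19
after XOR R2, 20: R2=19^20=7
after ADD R1, 4: R1=200+4=204
after ADD R4, 1: R4=4+1=5
CMP R4, 8  (cmp 5,8)
JLT body: taken
after LOAD R2, [R1]: R2=M[204]=-8
after AND R2, 240: R2=(-8)&240=240
after LOAD R2, [R1]: R2=M[204]=-8
after OR R2, 14: R2=(-8)|14=-2
after LOAD R2, [R1]: R2=M[204]=-8
after XOR R2, 20: R2=(-8)^20=-20
after ADD R1, 4: R1=204+4=208
after ADD R4, 1: R4=5+1=6
CMP R4, 8  (cmp 6,8)
JLT body: taken
after LOAD R2, [R1]: R2=M[208]=9
after AND R2, 240: R2=9&240=0
after LOAD R2, [R1]: R2=M[208]=9
after OR R2, 14: R2=9|14=15
after LOAD R2, [R1]: R2=M[208]=9
after XOR R2, 20: R2=9^20=29
after ADD R1, 4: R1=208+4=212
after ADD R4, 1: R4=6+1=7
CMP R4, 8  (cmp 7,8)
JLT body: taken
after LOAD R2, [R1]: R2=M[212]=13
after AND R2, 240: R2=13&240=0
after LOAD R2, [R1]: R2=M[212]=13
after OR R2, 14: R2=13|14=15
after LOAD R2, [R1]: R2=M[212]=13
after XOR R2, 20: R2=13^20=25
after ADD R1, 4: R1=212+4=216
after ADD R4, 1: R4=7+1=8
CMP R4, 8  (cmp 8,8)
JLT body: not taken
STORE R2, [208] → M[208]=25
halt.

216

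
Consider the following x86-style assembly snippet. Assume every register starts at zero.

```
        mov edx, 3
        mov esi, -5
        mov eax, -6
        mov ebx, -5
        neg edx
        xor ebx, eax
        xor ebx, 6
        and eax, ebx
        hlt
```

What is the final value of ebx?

7

mov edx, 3 → edx=3
mov esi, -5 → esi=-5
mov eax, -6 → eax=-6
mov ebx, -5 → ebx=-5
neg edx → edx=-(3)=-3
xor ebx, eax → ebx=(-5)^(-6)=1
xor ebx, 6 → ebx=1^6=7
and eax, ebx → eax=(-6)&7=2
halt.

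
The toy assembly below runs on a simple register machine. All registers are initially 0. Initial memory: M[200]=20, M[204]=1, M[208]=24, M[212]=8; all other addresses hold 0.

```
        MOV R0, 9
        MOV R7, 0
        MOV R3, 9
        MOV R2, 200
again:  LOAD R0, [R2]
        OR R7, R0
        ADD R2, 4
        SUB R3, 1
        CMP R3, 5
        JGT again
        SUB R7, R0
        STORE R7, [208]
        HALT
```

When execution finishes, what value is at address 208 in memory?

21

after MOV R0, 9: R0=9
after MOV R7, 0: R7=0
after MOV R3, 9: R3=9
after MOV R2, 200: R2=200
after LOAD R0, [R2]: R0=M[200]=20
after OR R7, R0: R7=0|20=20
after ADD R2, 4: R2=200+4=204
after SUB R3, 1: R3=9-1=8
CMP R3, 5  (cmp 8,5)
JGT again: taken
after LOAD R0, [R2]: R0=M[204]=1
after OR R7, R0: R7=20|1=21
after ADD R2, 4: R2=204+4=208
after SUB R3, 1: R3=8-1=7
CMP R3, 5  (cmp 7,5)
JGT again: taken
after LOAD R0, [R2]: R0=M[208]=24
after OR R7, R0: R7=21|24=29
after ADD R2, 4: R2=208+4=212
after SUB R3, 1: R3=7-1=6
CMP R3, 5  (cmp 6,5)
JGT again: taken
after LOAD R0, [R2]: R0=M[212]=8
after OR R7, R0: R7=29|8=29
after ADD R2, 4: R2=212+4=216
after SUB R3, 1: R3=6-1=5
CMP R3, 5  (cmp 5,5)
JGT again: not taken
after SUB R7, R0: R7=29-8=21
STORE R7, [208] → M[208]=21
halt.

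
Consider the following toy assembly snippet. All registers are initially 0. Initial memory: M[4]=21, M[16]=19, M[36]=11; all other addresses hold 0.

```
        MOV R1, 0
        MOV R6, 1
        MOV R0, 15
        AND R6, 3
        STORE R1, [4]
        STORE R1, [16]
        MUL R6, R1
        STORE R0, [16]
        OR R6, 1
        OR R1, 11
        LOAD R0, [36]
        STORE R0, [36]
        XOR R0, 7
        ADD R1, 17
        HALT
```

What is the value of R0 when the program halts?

12

MOV R1, 0 → R1=0
MOV R6, 1 → R6=1
MOV R0, 15 → R0=15
AND R6, 3 → R6=1&3=1
STORE R1, [4] → M[4]=0
STORE R1, [16] → M[16]=0
MUL R6, R1 → R6=1*0=0
STORE R0, [16] → M[16]=15
OR R6, 1 → R6=0|1=1
OR R1, 11 → R1=0|11=11
LOAD R0, [36] → R0=M[36]=11
STORE R0, [36] → M[36]=11
XOR R0, 7 → R0=11^7=12
ADD R1, 17 → R1=11+17=28
halt.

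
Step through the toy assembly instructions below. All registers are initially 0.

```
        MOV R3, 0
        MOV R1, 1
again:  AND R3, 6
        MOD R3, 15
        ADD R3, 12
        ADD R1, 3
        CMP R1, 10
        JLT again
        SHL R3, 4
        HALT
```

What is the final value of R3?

after MOV R3, 0: R3=0
after MOV R1, 1: R1=1
after AND R3, 6: R3=0&6=0
after MOD R3, 15: R3=0%15=0
after ADD R3, 12: R3=0+12=12
after ADD R1, 3: R1=1+3=4
CMP R1, 10  (cmp 4,10)
JLT again: taken
after AND R3, 6: R3=12&6=4
after MOD R3, 15: R3=4%15=4
after ADD R3, 12: R3=4+12=16
after ADD R1, 3: R1=4+3=7
CMP R1, 10  (cmp 7,10)
JLT again: taken
after AND R3, 6: R3=16&6=0
after MOD R3, 15: R3=0%15=0
after ADD R3, 12: R3=0+12=12
after ADD R1, 3: R1=7+3=10
CMP R1, 10  (cmp 10,10)
JLT again: not taken
after SHL R3, 4: R3=12<<4=192
halt.

192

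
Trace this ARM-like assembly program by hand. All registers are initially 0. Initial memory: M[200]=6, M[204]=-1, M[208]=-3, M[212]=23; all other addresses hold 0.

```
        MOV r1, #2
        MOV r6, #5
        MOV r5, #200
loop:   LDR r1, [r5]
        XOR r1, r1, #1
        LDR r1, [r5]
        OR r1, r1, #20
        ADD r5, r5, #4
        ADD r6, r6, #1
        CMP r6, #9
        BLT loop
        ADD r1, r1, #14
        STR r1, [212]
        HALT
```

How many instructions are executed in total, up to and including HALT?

38

MOV r1, #2 → r1=2
MOV r6, #5 → r6=5
MOV r5, #200 → r5=200
LDR r1, [r5] → r1=M[200]=6
XOR r1, r1, #1 → r1=6^1=7
LDR r1, [r5] → r1=M[200]=6
OR r1, r1, #20 → r1=6|20=22
ADD r5, r5, #4 → r5=200+4=204
ADD r6, r6, #1 → r6=5+1=6
CMP r6, #9  (cmp 6,9)
BLT loop: taken
LDR r1, [r5] → r1=M[204]=-1
XOR r1, r1, #1 → r1=(-1)^1=-2
LDR r1, [r5] → r1=M[204]=-1
OR r1, r1, #20 → r1=(-1)|20=-1
ADD r5, r5, #4 → r5=204+4=208
ADD r6, r6, #1 → r6=6+1=7
CMP r6, #9  (cmp 7,9)
BLT loop: taken
LDR r1, [r5] → r1=M[208]=-3
XOR r1, r1, #1 → r1=(-3)^1=-4
LDR r1, [r5] → r1=M[208]=-3
OR r1, r1, #20 → r1=(-3)|20=-3
ADD r5, r5, #4 → r5=208+4=212
ADD r6, r6, #1 → r6=7+1=8
CMP r6, #9  (cmp 8,9)
BLT loop: taken
LDR r1, [r5] → r1=M[212]=23
XOR r1, r1, #1 → r1=23^1=22
LDR r1, [r5] → r1=M[212]=23
OR r1, r1, #20 → r1=23|20=23
ADD r5, r5, #4 → r5=212+4=216
ADD r6, r6, #1 → r6=8+1=9
CMP r6, #9  (cmp 9,9)
BLT loop: not taken
ADD r1, r1, #14 → r1=23+14=37
STR r1, [212] → M[212]=37
halt.
Total executed instructions: 38.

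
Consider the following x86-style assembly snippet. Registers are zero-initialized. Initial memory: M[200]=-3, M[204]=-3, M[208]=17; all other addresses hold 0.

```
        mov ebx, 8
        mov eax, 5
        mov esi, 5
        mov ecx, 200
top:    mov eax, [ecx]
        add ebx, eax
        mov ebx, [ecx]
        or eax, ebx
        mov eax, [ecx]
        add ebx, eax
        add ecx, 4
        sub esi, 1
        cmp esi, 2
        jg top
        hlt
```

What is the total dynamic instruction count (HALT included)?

ebx=8
eax=5
esi=5
ecx=200
eax=M[200]=-3
ebx=8+(-3)=5
ebx=M[200]=-3
eax=(-3)|(-3)=-3
eax=M[200]=-3
ebx=(-3)+(-3)=-6
ecx=200+4=204
esi=5-1=4
cmp esi, 2  (cmp 4,2)
jg top: taken
eax=M[204]=-3
ebx=(-6)+(-3)=-9
ebx=M[204]=-3
eax=(-3)|(-3)=-3
eax=M[204]=-3
ebx=(-3)+(-3)=-6
ecx=204+4=208
esi=4-1=3
cmp esi, 2  (cmp 3,2)
jg top: taken
eax=M[208]=17
ebx=(-6)+17=11
ebx=M[208]=17
eax=17|17=17
eax=M[208]=17
ebx=17+17=34
ecx=208+4=212
esi=3-1=2
cmp esi, 2  (cmp 2,2)
jg top: not taken
halt.
Total executed instructions: 35.

35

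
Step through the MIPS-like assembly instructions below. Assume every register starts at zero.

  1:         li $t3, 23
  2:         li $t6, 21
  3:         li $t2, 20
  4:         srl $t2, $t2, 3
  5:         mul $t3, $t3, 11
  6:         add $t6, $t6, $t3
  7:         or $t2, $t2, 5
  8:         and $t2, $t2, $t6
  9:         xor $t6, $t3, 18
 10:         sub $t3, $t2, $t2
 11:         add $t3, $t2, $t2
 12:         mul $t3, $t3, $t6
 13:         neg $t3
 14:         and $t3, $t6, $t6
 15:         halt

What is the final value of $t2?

2

$t3=23
$t6=21
$t2=20
$t2=20>>3=2
$t3=23*11=253
$t6=21+253=274
$t2=2|5=7
$t2=7&274=2
$t6=253^18=239
$t3=2-2=0
$t3=2+2=4
$t3=4*239=956
$t3=-(956)=-956
$t3=239&239=239
halt.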